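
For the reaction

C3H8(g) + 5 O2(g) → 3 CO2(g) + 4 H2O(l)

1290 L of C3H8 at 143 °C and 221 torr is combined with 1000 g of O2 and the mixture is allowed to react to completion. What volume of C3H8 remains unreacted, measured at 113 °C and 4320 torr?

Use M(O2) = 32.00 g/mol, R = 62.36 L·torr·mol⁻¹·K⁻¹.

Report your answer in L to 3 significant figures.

26.4 L

n(C3H8) = PV/RT = (221 × 1290) / (62.36 × 416.15) = 10.99 mol
n(O2) = 1000 / 32.00 = 31.25 mol
For 10.99 mol C3H8, stoichiometry requires (5/1) × 10.99 = 54.95 mol O2; 31.25 mol is available, so O2 is limiting.
n(C3H8) consumed = (1/5) × 31.25 = 6.250 mol; remaining = 10.99 − 6.250 = 4.740 mol
V(C3H8) = nRT/P = 4.740 × 62.36 × 386.15 / 4320 = 26.42 L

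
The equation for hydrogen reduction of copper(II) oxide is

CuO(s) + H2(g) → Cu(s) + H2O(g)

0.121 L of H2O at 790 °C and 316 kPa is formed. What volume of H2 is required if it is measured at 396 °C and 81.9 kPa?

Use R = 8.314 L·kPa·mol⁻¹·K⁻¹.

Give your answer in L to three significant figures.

0.294 L

n(H2O) = PV/RT = (316 × 0.121) / (8.314 × 1063.15) = 0.004326 mol
n(H2) = (1/1) × 0.004326 = 0.004326 mol
V = nRT/P = 0.004326 × 8.314 × 669.15 / 81.9 = 0.2939 L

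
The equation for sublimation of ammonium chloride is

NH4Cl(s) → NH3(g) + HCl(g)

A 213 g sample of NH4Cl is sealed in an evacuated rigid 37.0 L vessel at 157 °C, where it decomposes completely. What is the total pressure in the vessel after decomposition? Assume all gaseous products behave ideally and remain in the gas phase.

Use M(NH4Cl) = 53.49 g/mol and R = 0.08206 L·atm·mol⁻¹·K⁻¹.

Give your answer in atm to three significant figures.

n(NH4Cl) = 213 / 53.49 = 3.982 mol
n(gas produced) = (2/1) × 3.982 = 7.964 mol
P = nRT/V = 7.964 × 0.08206 × 430.15 / 37.0 = 7.598 atm

7.60 atm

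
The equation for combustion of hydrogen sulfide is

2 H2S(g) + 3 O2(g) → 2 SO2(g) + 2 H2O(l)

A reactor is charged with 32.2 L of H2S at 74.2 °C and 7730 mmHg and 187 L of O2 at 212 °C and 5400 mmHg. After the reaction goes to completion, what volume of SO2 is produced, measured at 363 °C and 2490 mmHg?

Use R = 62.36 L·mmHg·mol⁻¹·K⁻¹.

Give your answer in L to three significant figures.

n(H2S) = PV/RT = (7730 × 32.2) / (62.36 × 347.35) = 11.49 mol
n(O2) = PV/RT = (5400 × 187) / (62.36 × 485.15) = 33.38 mol
For 11.49 mol H2S, stoichiometry requires (3/2) × 11.49 = 17.23 mol O2; 33.38 mol is available, so H2S is limiting.
n(SO2) = (2/2) × 11.49 = 11.49 mol
V(SO2) = nRT/P = 11.49 × 62.36 × 636.15 / 2490 = 183.1 L

183 L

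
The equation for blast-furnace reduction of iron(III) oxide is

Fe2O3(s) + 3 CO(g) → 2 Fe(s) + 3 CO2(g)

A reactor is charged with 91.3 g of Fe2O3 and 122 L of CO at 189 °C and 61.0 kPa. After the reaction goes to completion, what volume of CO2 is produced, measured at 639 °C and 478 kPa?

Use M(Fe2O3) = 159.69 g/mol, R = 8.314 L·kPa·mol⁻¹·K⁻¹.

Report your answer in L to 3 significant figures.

27.2 L

n(Fe2O3) = 91.3 / 159.69 = 0.5717 mol
n(CO) = PV/RT = (61.0 × 122) / (8.314 × 462.15) = 1.937 mol
For 0.5717 mol Fe2O3, stoichiometry requires (3/1) × 0.5717 = 1.715 mol CO; 1.937 mol is available, so Fe2O3 is limiting.
n(CO2) = (3/1) × 0.5717 = 1.715 mol
V(CO2) = nRT/P = 1.715 × 8.314 × 912.15 / 478 = 27.21 L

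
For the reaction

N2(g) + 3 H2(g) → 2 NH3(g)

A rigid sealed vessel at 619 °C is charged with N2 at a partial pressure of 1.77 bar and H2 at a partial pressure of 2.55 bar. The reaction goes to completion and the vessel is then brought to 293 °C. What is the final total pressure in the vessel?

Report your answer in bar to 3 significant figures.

At constant V, partial pressures at 619 °C are proportional to moles, so apply stoichiometry directly to pressures.
P(H2) required for 1.77 bar of N2 = (3/1) × 1.77 = 5.310 bar; available 2.55 bar, so H2 is limiting.
P(N2) remaining = 1.77 − (1/3) × 2.55 = 0.9200 bar
P(gaseous products) = (2)/3 × 2.55 = 1.700 bar
P_total at 619 °C = 0.9200 + 1.700 = 2.620 bar
Scaling to 293 °C: P = 2.620 × 566.15/892.15 = 1.663 bar

1.66 bar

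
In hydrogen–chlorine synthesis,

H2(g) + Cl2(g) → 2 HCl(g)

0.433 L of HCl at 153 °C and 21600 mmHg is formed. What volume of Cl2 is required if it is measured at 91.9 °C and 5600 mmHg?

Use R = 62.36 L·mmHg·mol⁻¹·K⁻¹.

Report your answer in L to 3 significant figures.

0.715 L

n(HCl) = PV/RT = (21600 × 0.433) / (62.36 × 426.15) = 0.3519 mol
n(Cl2) = (1/2) × 0.3519 = 0.1759 mol
V = nRT/P = 0.1759 × 62.36 × 365.05 / 5600 = 0.7150 L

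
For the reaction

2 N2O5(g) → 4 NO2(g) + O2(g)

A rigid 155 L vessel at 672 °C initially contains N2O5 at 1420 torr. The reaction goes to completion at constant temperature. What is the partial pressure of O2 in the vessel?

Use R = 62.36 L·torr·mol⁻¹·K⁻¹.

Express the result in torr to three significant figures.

n(N2O5)₀ = PV/RT = (1420 × 155) / (62.36 × 945.15) = 3.734 mol
n(O2) = (1/2) × 3.734 = 1.867 mol
P(O2) = nRT/V = 1.867 × 62.36 × 945.15 / 155 = 709.9 torr

710 torr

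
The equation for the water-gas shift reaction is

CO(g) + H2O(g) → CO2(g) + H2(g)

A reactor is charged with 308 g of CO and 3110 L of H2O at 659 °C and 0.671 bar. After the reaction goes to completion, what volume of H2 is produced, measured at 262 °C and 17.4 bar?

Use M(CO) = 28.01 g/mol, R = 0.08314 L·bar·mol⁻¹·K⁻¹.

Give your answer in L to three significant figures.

n(CO) = 308 / 28.01 = 11.00 mol
n(H2O) = PV/RT = (0.671 × 3110) / (0.08314 × 932.15) = 26.93 mol
For 11.00 mol CO, stoichiometry requires (1/1) × 11.00 = 11.00 mol H2O; 26.93 mol is available, so CO is limiting.
n(H2) = (1/1) × 11.00 = 11.00 mol
V(H2) = nRT/P = 11.00 × 0.08314 × 535.15 / 17.4 = 28.13 L

28.1 L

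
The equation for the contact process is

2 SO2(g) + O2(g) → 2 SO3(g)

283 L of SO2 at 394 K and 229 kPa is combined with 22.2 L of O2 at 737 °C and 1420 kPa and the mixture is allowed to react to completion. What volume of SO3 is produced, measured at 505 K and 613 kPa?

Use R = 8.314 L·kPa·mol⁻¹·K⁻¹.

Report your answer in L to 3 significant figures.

51.4 L

n(SO2) = PV/RT = (229 × 283) / (8.314 × 394) = 19.78 mol
n(O2) = PV/RT = (1420 × 22.2) / (8.314 × 1010.15) = 3.754 mol
For 19.78 mol SO2, stoichiometry requires (1/2) × 19.78 = 9.890 mol O2; 3.754 mol is available, so O2 is limiting.
n(SO3) = (2/1) × 3.754 = 7.508 mol
V(SO3) = nRT/P = 7.508 × 8.314 × 505 / 613 = 51.42 L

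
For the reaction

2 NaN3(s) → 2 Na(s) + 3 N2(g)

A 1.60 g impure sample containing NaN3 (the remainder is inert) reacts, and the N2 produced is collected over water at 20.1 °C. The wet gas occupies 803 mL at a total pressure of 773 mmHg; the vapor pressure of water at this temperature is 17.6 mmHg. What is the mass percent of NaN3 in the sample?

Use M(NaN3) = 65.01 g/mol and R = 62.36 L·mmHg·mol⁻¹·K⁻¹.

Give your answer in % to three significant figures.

89.8 %

P(N2) = 773 − 17.6 = 755.4 mmHg
n(N2) = PV/RT = (755.4 × 0.8030) / (62.36 × 293.25) = 0.03317 mol
n(NaN3) = (2/3) × 0.03317 = 0.02211 mol
m(NaN3) = 0.02211 × 65.01 = 1.437 g
%NaN3 = 1.437 / 1.60 × 100 = 89.81%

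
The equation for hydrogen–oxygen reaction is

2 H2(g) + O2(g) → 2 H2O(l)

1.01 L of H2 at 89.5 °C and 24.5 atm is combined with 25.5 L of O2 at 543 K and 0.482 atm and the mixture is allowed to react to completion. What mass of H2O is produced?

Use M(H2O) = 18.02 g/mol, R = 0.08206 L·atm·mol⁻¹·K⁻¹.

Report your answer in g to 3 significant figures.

n(H2) = PV/RT = (24.5 × 1.01) / (0.08206 × 362.65) = 0.8315 mol
n(O2) = PV/RT = (0.482 × 25.5) / (0.08206 × 543) = 0.2758 mol
For 0.8315 mol H2, stoichiometry requires (1/2) × 0.8315 = 0.4158 mol O2; 0.2758 mol is available, so O2 is limiting.
n(H2O) = (2/1) × 0.2758 = 0.5516 mol
m(H2O) = 0.5516 × 18.02 = 9.940 g

9.94 g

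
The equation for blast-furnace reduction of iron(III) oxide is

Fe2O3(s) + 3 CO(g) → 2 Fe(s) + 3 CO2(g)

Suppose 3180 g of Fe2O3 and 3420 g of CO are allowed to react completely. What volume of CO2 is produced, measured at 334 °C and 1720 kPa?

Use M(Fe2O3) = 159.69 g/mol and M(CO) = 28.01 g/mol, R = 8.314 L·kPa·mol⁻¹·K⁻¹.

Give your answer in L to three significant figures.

175 L

n(Fe2O3) = 3180 / 159.69 = 19.91 mol
n(CO) = 3420 / 28.01 = 122.1 mol
For 19.91 mol Fe2O3, stoichiometry requires (3/1) × 19.91 = 59.73 mol CO; 122.1 mol is available, so Fe2O3 is limiting.
n(CO2) = (3/1) × 19.91 = 59.73 mol
V(CO2) = nRT/P = 59.73 × 8.314 × 607.15 / 1720 = 175.3 L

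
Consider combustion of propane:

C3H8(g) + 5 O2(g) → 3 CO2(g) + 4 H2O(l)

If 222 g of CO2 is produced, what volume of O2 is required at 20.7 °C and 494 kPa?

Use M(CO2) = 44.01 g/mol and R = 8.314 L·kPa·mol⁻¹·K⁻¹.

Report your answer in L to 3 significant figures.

41.6 L

n(CO2) = 222.0 / 44.01 = 5.044 mol
n(O2) = (5/3) × 5.044 = 8.407 mol
V = nRT/P = 8.407 × 8.314 × 293.85 / 494 = 41.58 L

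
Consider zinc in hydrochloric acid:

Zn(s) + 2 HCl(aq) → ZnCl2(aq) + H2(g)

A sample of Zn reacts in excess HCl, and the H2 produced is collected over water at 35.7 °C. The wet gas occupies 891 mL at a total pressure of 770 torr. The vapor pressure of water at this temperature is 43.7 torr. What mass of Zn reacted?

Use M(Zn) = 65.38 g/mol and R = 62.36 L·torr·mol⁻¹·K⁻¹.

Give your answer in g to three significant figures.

P(H2) = 770 − 43.7 = 726.3 torr
n(H2) = PV/RT = (726.3 × 0.8910) / (62.36 × 308.85) = 0.03360 mol
n(Zn) = (1/1) × 0.03360 = 0.03360 mol
m(Zn) = 0.03360 × 65.38 = 2.197 g

2.20 g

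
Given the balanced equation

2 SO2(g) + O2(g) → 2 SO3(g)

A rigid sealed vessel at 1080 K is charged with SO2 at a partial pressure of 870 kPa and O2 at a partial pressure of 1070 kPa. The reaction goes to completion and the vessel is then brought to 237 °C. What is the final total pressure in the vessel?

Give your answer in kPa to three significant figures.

With V and T fixed, P_i ∝ n_i, so the mole ratios apply directly to partial pressures at 1080 K.
P(O2) required for 870 kPa of SO2 = (1/2) × 870 = 435.0 kPa; available 1070 kPa, so SO2 is limiting.
P(O2) remaining = 1070 − (1/2) × 870 = 635.0 kPa
P(gaseous products) = (2)/2 × 870 = 870.0 kPa
P_total at 1080 K = 635.0 + 870.0 = 1505 kPa
Scaling to 237 °C: P = 1505 × 510.15/1080 = 710.9 kPa

711 kPa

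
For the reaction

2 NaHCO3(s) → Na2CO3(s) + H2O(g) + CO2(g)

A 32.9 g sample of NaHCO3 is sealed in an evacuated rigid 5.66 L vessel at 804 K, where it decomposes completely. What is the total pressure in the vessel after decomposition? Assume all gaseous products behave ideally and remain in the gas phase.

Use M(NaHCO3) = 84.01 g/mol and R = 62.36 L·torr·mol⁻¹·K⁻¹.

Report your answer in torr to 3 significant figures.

3470 torr

n(NaHCO3) = 32.9 / 84.01 = 0.3916 mol
n(gas produced) = (2/2) × 0.3916 = 0.3916 mol
P = nRT/V = 0.3916 × 62.36 × 804 / 5.66 = 3469 torr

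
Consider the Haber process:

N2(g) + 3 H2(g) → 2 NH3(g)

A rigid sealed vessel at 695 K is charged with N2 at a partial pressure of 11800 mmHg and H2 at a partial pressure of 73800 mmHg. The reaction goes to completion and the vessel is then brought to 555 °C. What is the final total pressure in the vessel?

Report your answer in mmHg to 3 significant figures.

73900 mmHg

Because the vessel is rigid and T is held at 695 K, work the stoichiometry in partial pressures (P_i = n_iRT/V).
P(H2) required for 11800 mmHg of N2 = (3/1) × 11800 = 35400 mmHg; available 73800 mmHg, so N2 is limiting.
P(H2) remaining = 73800 − (3/1) × 11800 = 38400 mmHg
P(gaseous products) = (2)/1 × 11800 = 23600 mmHg
P_total at 695 K = 38400 + 23600 = 62000 mmHg
Scaling to 555 °C: P = 62000 × 828.15/695 = 73880 mmHg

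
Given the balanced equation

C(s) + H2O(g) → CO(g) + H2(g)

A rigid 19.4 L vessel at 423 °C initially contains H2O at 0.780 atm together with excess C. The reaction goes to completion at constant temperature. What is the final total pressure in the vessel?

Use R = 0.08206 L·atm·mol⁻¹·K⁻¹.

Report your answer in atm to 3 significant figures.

At constant T and V, P ∝ n(gas): 1 mol gas → 2 mol gas.
P_final = (2/1) × 0.780 = 1.560 atm

1.56 atm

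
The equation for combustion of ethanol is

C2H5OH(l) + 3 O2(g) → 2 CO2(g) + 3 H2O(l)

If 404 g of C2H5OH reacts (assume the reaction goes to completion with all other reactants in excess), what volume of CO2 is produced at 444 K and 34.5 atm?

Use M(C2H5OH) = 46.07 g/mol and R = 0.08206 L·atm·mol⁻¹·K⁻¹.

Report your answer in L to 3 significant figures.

18.5 L

n(C2H5OH) = 404.0 / 46.07 = 8.769 mol
n(CO2) = (2/1) × 8.769 = 17.54 mol
V = nRT/P = 17.54 × 0.08206 × 444 / 34.5 = 18.52 L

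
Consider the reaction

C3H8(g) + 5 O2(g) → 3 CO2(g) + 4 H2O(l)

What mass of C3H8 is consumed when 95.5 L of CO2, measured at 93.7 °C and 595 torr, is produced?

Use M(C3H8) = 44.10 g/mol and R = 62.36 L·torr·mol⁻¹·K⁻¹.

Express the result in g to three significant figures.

36.5 g

n(CO2) = PV/RT = (595 × 95.5) / (62.36 × 366.85) = 2.484 mol
n(C3H8) = (1/3) × 2.484 = 0.8280 mol
m(C3H8) = 0.8280 × 44.10 = 36.51 g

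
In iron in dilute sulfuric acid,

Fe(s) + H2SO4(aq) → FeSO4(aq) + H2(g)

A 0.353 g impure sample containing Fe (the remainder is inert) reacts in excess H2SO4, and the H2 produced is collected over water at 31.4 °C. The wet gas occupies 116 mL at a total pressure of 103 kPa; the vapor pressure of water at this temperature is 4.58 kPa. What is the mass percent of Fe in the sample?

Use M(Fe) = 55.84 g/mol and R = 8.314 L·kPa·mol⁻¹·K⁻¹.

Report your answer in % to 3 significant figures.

71.3 %

P(H2) = 103 − 4.58 = 98.42 kPa
n(H2) = PV/RT = (98.42 × 0.1160) / (8.314 × 304.55) = 0.004509 mol
n(Fe) = (1/1) × 0.004509 = 0.004509 mol
m(Fe) = 0.004509 × 55.84 = 0.2518 g
%Fe = 0.2518 / 0.353 × 100 = 71.33%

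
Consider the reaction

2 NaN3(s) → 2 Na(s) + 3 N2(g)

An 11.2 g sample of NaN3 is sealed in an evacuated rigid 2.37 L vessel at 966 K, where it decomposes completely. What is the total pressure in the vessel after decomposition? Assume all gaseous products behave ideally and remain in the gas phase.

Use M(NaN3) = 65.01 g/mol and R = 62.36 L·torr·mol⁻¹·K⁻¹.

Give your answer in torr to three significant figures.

6570 torr

n(NaN3) = 11.2 / 65.01 = 0.1723 mol
n(gas produced) = (3/2) × 0.1723 = 0.2585 mol
P = nRT/V = 0.2585 × 62.36 × 966 / 2.37 = 6570 torr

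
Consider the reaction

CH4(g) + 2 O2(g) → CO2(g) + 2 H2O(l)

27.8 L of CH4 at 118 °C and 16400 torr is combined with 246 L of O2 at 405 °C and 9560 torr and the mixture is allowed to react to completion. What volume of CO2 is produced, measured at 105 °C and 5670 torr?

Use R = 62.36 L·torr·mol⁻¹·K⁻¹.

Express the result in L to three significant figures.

77.7 L

n(CH4) = PV/RT = (16400 × 27.8) / (62.36 × 391.15) = 18.69 mol
n(O2) = PV/RT = (9560 × 246) / (62.36 × 678.15) = 55.61 mol
For 18.69 mol CH4, stoichiometry requires (2/1) × 18.69 = 37.38 mol O2; 55.61 mol is available, so CH4 is limiting.
n(CO2) = (1/1) × 18.69 = 18.69 mol
V(CO2) = nRT/P = 18.69 × 62.36 × 378.15 / 5670 = 77.73 L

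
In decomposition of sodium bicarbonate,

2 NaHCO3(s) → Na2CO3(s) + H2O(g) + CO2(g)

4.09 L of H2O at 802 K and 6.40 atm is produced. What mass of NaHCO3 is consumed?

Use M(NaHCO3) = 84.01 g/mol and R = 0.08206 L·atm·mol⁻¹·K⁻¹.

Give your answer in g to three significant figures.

n(H2O) = PV/RT = (6.40 × 4.09) / (0.08206 × 802) = 0.3977 mol
n(NaHCO3) = (2/1) × 0.3977 = 0.7954 mol
m(NaHCO3) = 0.7954 × 84.01 = 66.82 g

66.8 g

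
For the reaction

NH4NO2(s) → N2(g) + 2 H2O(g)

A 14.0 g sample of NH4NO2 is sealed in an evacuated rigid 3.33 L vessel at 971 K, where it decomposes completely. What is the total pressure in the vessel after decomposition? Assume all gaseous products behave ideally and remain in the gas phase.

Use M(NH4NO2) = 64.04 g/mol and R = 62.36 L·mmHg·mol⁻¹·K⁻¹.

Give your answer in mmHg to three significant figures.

n(NH4NO2) = 14.0 / 64.04 = 0.2186 mol
n(gas produced) = (3/1) × 0.2186 = 0.6558 mol
P = nRT/V = 0.6558 × 62.36 × 971 / 3.33 = 11920 mmHg

11900 mmHg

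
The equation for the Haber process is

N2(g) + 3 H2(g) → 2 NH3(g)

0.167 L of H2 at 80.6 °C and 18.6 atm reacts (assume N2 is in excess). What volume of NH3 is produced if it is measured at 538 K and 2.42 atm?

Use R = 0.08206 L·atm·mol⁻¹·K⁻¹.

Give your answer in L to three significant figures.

n(H2) = PV/RT = (18.6 × 0.167) / (0.08206 × 353.75) = 0.1070 mol
n(NH3) = (2/3) × 0.1070 = 0.07133 mol
V = nRT/P = 0.07133 × 0.08206 × 538 / 2.42 = 1.301 L

1.30 L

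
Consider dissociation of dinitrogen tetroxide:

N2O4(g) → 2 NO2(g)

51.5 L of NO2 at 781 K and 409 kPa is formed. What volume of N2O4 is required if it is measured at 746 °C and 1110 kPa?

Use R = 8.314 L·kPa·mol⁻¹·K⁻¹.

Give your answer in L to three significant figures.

12.4 L

n(NO2) = PV/RT = (409 × 51.5) / (8.314 × 781) = 3.244 mol
n(N2O4) = (1/2) × 3.244 = 1.622 mol
V = nRT/P = 1.622 × 8.314 × 1019.15 / 1110 = 12.38 L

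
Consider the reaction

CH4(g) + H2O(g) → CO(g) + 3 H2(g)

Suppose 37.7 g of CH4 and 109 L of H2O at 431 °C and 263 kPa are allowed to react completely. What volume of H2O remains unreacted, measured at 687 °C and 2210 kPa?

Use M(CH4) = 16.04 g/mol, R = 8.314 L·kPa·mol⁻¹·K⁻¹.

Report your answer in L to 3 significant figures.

n(CH4) = 37.7 / 16.04 = 2.350 mol
n(H2O) = PV/RT = (263 × 109) / (8.314 × 704.15) = 4.897 mol
For 2.350 mol CH4, stoichiometry requires (1/1) × 2.350 = 2.350 mol H2O; 4.897 mol is available, so CH4 is limiting.
n(H2O) consumed = (1/1) × 2.350 = 2.350 mol; remaining = 4.897 − 2.350 = 2.547 mol
V(H2O) = nRT/P = 2.547 × 8.314 × 960.15 / 2210 = 9.200 L

9.20 L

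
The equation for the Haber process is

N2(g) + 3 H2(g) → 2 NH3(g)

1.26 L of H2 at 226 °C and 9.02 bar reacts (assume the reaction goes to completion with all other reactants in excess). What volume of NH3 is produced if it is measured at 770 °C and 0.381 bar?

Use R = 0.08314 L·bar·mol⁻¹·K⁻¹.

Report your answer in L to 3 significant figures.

41.6 L

n(H2) = PV/RT = (9.02 × 1.26) / (0.08314 × 499.15) = 0.2739 mol
n(NH3) = (2/3) × 0.2739 = 0.1826 mol
V = nRT/P = 0.1826 × 0.08314 × 1043.15 / 0.381 = 41.57 L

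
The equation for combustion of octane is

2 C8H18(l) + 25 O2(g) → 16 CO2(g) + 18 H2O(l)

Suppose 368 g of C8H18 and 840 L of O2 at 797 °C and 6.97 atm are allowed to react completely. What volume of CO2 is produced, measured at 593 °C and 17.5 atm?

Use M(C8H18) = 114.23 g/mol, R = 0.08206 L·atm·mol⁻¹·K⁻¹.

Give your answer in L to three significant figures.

105 L

n(C8H18) = 368 / 114.23 = 3.222 mol
n(O2) = PV/RT = (6.97 × 840) / (0.08206 × 1070.15) = 66.67 mol
For 3.222 mol C8H18, stoichiometry requires (25/2) × 3.222 = 40.27 mol O2; 66.67 mol is available, so C8H18 is limiting.
n(CO2) = (16/2) × 3.222 = 25.78 mol
V(CO2) = nRT/P = 25.78 × 0.08206 × 866.15 / 17.5 = 104.7 L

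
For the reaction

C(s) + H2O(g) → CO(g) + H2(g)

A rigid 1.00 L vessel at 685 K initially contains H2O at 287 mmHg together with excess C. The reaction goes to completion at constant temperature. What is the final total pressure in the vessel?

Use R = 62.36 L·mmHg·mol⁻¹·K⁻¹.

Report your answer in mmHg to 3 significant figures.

At constant T and V, P ∝ n(gas): 1 mol gas → 2 mol gas.
P_final = (2/1) × 287 = 574.0 mmHg

574 mmHg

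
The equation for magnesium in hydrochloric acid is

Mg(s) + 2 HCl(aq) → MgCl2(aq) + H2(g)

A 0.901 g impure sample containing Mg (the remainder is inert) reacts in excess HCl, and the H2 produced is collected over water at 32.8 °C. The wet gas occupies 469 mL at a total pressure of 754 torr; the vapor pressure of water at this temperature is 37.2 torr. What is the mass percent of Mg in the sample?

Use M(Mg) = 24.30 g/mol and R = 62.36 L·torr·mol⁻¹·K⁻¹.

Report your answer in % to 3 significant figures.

47.5 %

P(H2) = 754 − 37.2 = 716.8 torr
n(H2) = PV/RT = (716.8 × 0.4690) / (62.36 × 305.95) = 0.01762 mol
n(Mg) = (1/1) × 0.01762 = 0.01762 mol
m(Mg) = 0.01762 × 24.30 = 0.4282 g
%Mg = 0.4282 / 0.901 × 100 = 47.52%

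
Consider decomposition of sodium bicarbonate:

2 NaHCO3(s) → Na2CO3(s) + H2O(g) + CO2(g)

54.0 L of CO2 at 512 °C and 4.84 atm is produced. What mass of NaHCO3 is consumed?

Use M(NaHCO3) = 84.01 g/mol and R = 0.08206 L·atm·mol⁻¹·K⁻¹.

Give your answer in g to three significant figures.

682 g

n(CO2) = PV/RT = (4.84 × 54.0) / (0.08206 × 785.15) = 4.057 mol
n(NaHCO3) = (2/1) × 4.057 = 8.114 mol
m(NaHCO3) = 8.114 × 84.01 = 681.7 g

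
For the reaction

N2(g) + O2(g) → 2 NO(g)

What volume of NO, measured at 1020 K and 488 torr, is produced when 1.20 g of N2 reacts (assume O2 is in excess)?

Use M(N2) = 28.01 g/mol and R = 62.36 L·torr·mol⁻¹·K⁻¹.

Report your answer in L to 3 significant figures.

11.2 L

n(N2) = 1.200 / 28.01 = 0.04284 mol
n(NO) = (2/1) × 0.04284 = 0.08568 mol
V = nRT/P = 0.08568 × 62.36 × 1020 / 488 = 11.17 L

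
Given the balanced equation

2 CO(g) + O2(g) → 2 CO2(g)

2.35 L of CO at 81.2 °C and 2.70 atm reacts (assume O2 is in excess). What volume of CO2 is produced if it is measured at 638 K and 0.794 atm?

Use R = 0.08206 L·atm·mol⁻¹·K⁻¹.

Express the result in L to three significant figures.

14.4 L

n(CO) = PV/RT = (2.70 × 2.35) / (0.08206 × 354.35) = 0.2182 mol
n(CO2) = (2/2) × 0.2182 = 0.2182 mol
V = nRT/P = 0.2182 × 0.08206 × 638 / 0.794 = 14.39 L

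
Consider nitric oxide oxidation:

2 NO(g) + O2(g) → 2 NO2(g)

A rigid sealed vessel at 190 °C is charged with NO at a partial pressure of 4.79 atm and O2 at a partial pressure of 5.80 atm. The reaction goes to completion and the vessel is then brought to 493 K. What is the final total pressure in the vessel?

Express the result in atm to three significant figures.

At constant V, partial pressures at 190 °C are proportional to moles, so apply stoichiometry directly to pressures.
P(O2) required for 4.79 atm of NO = (1/2) × 4.79 = 2.395 atm; available 5.80 atm, so NO is limiting.
P(O2) remaining = 5.80 − (1/2) × 4.79 = 3.405 atm
P(gaseous products) = (2)/2 × 4.79 = 4.790 atm
P_total at 190 °C = 3.405 + 4.790 = 8.195 atm
Scaling to 493 K: P = 8.195 × 493/463.15 = 8.723 atm

8.72 atm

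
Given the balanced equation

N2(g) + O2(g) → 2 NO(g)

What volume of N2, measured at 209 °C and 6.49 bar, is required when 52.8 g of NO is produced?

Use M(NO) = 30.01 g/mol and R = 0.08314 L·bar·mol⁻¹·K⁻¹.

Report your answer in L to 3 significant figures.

5.43 L

n(NO) = 52.80 / 30.01 = 1.759 mol
n(N2) = (1/2) × 1.759 = 0.8795 mol
V = nRT/P = 0.8795 × 0.08314 × 482.15 / 6.49 = 5.432 L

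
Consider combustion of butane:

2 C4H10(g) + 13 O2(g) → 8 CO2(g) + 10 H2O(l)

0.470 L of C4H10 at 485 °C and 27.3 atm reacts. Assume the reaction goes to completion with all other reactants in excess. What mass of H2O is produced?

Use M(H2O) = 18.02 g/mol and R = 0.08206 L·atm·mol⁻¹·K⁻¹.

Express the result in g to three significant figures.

n(C4H10) = PV/RT = (27.3 × 0.470) / (0.08206 × 758.15) = 0.2062 mol
n(H2O) = (10/2) × 0.2062 = 1.031 mol
m(H2O) = 1.031 × 18.02 = 18.58 g

18.6 g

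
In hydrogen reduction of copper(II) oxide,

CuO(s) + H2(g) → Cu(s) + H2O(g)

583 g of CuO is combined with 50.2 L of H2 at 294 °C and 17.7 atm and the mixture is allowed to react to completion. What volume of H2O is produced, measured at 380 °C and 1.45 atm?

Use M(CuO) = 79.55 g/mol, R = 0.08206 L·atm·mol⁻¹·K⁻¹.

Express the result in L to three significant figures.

n(CuO) = 583 / 79.55 = 7.329 mol
n(H2) = PV/RT = (17.7 × 50.2) / (0.08206 × 567.15) = 19.09 mol
For 7.329 mol CuO, stoichiometry requires (1/1) × 7.329 = 7.329 mol H2; 19.09 mol is available, so CuO is limiting.
n(H2O) = (1/1) × 7.329 = 7.329 mol
V(H2O) = nRT/P = 7.329 × 0.08206 × 653.15 / 1.45 = 270.9 L

271 L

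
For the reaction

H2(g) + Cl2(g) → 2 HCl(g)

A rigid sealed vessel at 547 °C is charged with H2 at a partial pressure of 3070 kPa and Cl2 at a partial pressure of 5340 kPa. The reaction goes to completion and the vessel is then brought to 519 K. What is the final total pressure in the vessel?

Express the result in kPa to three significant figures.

Because the vessel is rigid and T is held at 547 °C, work the stoichiometry in partial pressures (P_i = n_iRT/V).
P(Cl2) required for 3070 kPa of H2 = (1/1) × 3070 = 3070 kPa; available 5340 kPa, so H2 is limiting.
P(Cl2) remaining = 5340 − (1/1) × 3070 = 2270 kPa
P(gaseous products) = (2)/1 × 3070 = 6140 kPa
P_total at 547 °C = 2270 + 6140 = 8410 kPa
Scaling to 519 K: P = 8410 × 519/820.15 = 5322 kPa

5320 kPa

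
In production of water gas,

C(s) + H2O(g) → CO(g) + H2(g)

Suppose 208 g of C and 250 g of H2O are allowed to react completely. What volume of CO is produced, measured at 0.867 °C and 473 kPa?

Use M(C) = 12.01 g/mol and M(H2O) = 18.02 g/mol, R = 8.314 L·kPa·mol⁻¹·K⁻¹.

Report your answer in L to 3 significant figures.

n(C) = 208 / 12.01 = 17.32 mol
n(H2O) = 250 / 18.02 = 13.87 mol
For 17.32 mol C, stoichiometry requires (1/1) × 17.32 = 17.32 mol H2O; 13.87 mol is available, so H2O is limiting.
n(CO) = (1/1) × 13.87 = 13.87 mol
V(CO) = nRT/P = 13.87 × 8.314 × 274.017 / 473 = 66.80 L

66.8 L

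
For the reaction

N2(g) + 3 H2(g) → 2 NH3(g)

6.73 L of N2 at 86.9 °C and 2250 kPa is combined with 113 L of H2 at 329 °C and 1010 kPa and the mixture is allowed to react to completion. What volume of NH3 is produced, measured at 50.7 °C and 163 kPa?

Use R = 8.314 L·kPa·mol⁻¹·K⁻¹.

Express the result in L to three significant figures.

n(N2) = PV/RT = (2250 × 6.73) / (8.314 × 360.05) = 5.059 mol
n(H2) = PV/RT = (1010 × 113) / (8.314 × 602.15) = 22.80 mol
For 5.059 mol N2, stoichiometry requires (3/1) × 5.059 = 15.18 mol H2; 22.80 mol is available, so N2 is limiting.
n(NH3) = (2/1) × 5.059 = 10.12 mol
V(NH3) = nRT/P = 10.12 × 8.314 × 323.85 / 163 = 167.2 L

167 L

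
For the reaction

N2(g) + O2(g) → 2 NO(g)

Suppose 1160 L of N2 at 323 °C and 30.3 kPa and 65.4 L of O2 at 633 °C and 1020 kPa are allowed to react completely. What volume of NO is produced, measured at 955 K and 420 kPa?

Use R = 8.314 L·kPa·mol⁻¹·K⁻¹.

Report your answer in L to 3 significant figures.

n(N2) = PV/RT = (30.3 × 1160) / (8.314 × 596.15) = 7.091 mol
n(O2) = PV/RT = (1020 × 65.4) / (8.314 × 906.15) = 8.855 mol
For 7.091 mol N2, stoichiometry requires (1/1) × 7.091 = 7.091 mol O2; 8.855 mol is available, so N2 is limiting.
n(NO) = (2/1) × 7.091 = 14.18 mol
V(NO) = nRT/P = 14.18 × 8.314 × 955 / 420 = 268.1 L

268 L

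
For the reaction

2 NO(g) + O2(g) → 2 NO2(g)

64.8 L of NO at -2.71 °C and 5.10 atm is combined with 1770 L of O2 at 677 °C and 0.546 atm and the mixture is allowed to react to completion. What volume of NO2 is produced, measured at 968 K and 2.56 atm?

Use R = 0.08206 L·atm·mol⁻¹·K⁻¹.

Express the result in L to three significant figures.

462 L

n(NO) = PV/RT = (5.10 × 64.8) / (0.08206 × 270.44) = 14.89 mol
n(O2) = PV/RT = (0.546 × 1770) / (0.08206 × 950.15) = 12.39 mol
For 14.89 mol NO, stoichiometry requires (1/2) × 14.89 = 7.445 mol O2; 12.39 mol is available, so NO is limiting.
n(NO2) = (2/2) × 14.89 = 14.89 mol
V(NO2) = nRT/P = 14.89 × 0.08206 × 968 / 2.56 = 462.0 L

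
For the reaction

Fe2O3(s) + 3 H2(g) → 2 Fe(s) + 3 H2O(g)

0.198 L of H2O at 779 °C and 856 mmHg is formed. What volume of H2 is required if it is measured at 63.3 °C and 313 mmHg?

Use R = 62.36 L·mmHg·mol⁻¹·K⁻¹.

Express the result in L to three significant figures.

0.173 L

n(H2O) = PV/RT = (856 × 0.198) / (62.36 × 1052.15) = 0.002583 mol
n(H2) = (3/3) × 0.002583 = 0.002583 mol
V = nRT/P = 0.002583 × 62.36 × 336.45 / 313 = 0.1731 L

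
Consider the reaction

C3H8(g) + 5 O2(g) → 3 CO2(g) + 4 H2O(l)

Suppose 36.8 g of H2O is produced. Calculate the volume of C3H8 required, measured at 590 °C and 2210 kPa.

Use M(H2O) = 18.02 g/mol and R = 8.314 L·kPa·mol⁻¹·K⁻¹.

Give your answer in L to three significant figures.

n(H2O) = 36.80 / 18.02 = 2.042 mol
n(C3H8) = (1/4) × 2.042 = 0.5105 mol
V = nRT/P = 0.5105 × 8.314 × 863.15 / 2210 = 1.658 L

1.66 L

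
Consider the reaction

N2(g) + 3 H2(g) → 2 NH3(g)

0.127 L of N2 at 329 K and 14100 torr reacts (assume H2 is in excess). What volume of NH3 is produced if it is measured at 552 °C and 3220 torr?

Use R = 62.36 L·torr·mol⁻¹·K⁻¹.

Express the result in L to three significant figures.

2.79 L

n(N2) = PV/RT = (14100 × 0.127) / (62.36 × 329) = 0.08728 mol
n(NH3) = (2/1) × 0.08728 = 0.1746 mol
V = nRT/P = 0.1746 × 62.36 × 825.15 / 3220 = 2.790 L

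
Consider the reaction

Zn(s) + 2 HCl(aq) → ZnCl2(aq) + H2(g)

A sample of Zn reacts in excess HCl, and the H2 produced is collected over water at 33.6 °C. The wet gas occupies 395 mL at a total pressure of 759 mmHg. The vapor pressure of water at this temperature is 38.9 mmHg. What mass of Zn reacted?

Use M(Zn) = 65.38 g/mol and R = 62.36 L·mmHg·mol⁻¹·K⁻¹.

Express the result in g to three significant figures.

P(H2) = 759 − 38.9 = 720.1 mmHg
n(H2) = PV/RT = (720.1 × 0.3950) / (62.36 × 306.75) = 0.01487 mol
n(Zn) = (1/1) × 0.01487 = 0.01487 mol
m(Zn) = 0.01487 × 65.38 = 0.9722 g

0.972 g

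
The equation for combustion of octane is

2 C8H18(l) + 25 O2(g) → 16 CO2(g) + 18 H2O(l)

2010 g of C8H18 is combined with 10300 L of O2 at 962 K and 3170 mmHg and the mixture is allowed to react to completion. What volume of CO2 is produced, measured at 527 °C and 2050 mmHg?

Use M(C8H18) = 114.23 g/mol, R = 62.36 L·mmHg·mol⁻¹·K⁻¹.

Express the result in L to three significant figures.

3430 L

n(C8H18) = 2010 / 114.23 = 17.60 mol
n(O2) = PV/RT = (3170 × 10300) / (62.36 × 962) = 544.3 mol
For 17.60 mol C8H18, stoichiometry requires (25/2) × 17.60 = 220.0 mol O2; 544.3 mol is available, so C8H18 is limiting.
n(CO2) = (16/2) × 17.60 = 140.8 mol
V(CO2) = nRT/P = 140.8 × 62.36 × 800.15 / 2050 = 3427 L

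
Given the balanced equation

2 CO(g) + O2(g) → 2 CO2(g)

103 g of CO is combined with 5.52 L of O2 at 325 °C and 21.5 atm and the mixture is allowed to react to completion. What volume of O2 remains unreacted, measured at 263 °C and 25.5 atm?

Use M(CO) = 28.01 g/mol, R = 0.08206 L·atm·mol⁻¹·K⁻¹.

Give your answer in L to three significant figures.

n(CO) = 103 / 28.01 = 3.677 mol
n(O2) = PV/RT = (21.5 × 5.52) / (0.08206 × 598.15) = 2.418 mol
For 3.677 mol CO, stoichiometry requires (1/2) × 3.677 = 1.839 mol O2; 2.418 mol is available, so CO is limiting.
n(O2) consumed = (1/2) × 3.677 = 1.839 mol; remaining = 2.418 − 1.839 = 0.5790 mol
V(O2) = nRT/P = 0.5790 × 0.08206 × 536.15 / 25.5 = 0.9990 L

0.999 L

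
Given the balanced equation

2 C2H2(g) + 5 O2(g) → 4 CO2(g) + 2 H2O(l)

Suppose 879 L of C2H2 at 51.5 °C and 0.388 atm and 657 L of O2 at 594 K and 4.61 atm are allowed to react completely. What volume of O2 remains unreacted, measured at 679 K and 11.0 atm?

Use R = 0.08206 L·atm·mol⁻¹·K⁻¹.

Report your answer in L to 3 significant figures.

153 L

n(C2H2) = PV/RT = (0.388 × 879) / (0.08206 × 324.65) = 12.80 mol
n(O2) = PV/RT = (4.61 × 657) / (0.08206 × 594) = 62.14 mol
For 12.80 mol C2H2, stoichiometry requires (5/2) × 12.80 = 32.00 mol O2; 62.14 mol is available, so C2H2 is limiting.
n(O2) consumed = (5/2) × 12.80 = 32.00 mol; remaining = 62.14 − 32.00 = 30.14 mol
V(O2) = nRT/P = 30.14 × 0.08206 × 679 / 11.0 = 152.7 L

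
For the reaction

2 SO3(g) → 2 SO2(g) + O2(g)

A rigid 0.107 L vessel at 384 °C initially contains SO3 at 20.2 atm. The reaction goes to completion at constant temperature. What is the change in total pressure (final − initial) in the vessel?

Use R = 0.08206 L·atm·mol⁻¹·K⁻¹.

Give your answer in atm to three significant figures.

At constant T and V, P ∝ n(gas): 2 mol gas → 3 mol gas.
P_final = (3/2) × 20.2 = 30.30 atm; ΔP = 30.30 − 20.2 = 10.10 atm

10.1 atm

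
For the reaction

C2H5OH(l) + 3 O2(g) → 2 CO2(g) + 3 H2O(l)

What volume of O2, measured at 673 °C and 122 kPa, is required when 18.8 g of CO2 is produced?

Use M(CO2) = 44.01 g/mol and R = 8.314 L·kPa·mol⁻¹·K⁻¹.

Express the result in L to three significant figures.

n(CO2) = 18.80 / 44.01 = 0.4272 mol
n(O2) = (3/2) × 0.4272 = 0.6408 mol
V = nRT/P = 0.6408 × 8.314 × 946.15 / 122 = 41.32 L

41.3 L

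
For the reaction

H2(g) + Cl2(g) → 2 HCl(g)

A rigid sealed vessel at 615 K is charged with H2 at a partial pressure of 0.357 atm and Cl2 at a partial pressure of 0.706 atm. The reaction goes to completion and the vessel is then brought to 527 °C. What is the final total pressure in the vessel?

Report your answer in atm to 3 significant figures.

1.38 atm

Because the vessel is rigid and T is held at 615 K, work the stoichiometry in partial pressures (P_i = n_iRT/V).
P(Cl2) required for 0.357 atm of H2 = (1/1) × 0.357 = 0.3570 atm; available 0.706 atm, so H2 is limiting.
P(Cl2) remaining = 0.706 − (1/1) × 0.357 = 0.3490 atm
P(gaseous products) = (2)/1 × 0.357 = 0.7140 atm
P_total at 615 K = 0.3490 + 0.7140 = 1.063 atm
Scaling to 527 °C: P = 1.063 × 800.15/615 = 1.383 atm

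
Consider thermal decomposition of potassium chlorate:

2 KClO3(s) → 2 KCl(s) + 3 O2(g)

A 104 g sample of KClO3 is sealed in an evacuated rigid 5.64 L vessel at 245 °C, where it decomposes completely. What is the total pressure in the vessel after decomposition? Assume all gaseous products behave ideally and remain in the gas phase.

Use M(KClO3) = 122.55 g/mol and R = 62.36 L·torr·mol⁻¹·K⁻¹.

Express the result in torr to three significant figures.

n(KClO3) = 104 / 122.55 = 0.8486 mol
n(gas produced) = (3/2) × 0.8486 = 1.273 mol
P = nRT/V = 1.273 × 62.36 × 518.15 / 5.64 = 7293 torr

7290 torr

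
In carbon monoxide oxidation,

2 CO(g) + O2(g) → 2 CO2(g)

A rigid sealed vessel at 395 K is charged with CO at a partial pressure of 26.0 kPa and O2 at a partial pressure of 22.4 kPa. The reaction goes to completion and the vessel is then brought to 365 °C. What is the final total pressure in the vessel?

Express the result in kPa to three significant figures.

With V and T fixed, P_i ∝ n_i, so the mole ratios apply directly to partial pressures at 395 K.
P(O2) required for 26.0 kPa of CO = (1/2) × 26.0 = 13.00 kPa; available 22.4 kPa, so CO is limiting.
P(O2) remaining = 22.4 − (1/2) × 26.0 = 9.400 kPa
P(gaseous products) = (2)/2 × 26.0 = 26.00 kPa
P_total at 395 K = 9.400 + 26.00 = 35.40 kPa
Scaling to 365 °C: P = 35.40 × 638.15/395 = 57.19 kPa

57.2 kPa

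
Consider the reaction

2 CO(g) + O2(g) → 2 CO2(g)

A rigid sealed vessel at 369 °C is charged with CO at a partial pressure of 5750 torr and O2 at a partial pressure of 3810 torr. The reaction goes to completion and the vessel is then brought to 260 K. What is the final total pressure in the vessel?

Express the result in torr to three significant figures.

Because the vessel is rigid and T is held at 369 °C, work the stoichiometry in partial pressures (P_i = n_iRT/V).
P(O2) required for 5750 torr of CO = (1/2) × 5750 = 2875 torr; available 3810 torr, so CO is limiting.
P(O2) remaining = 3810 − (1/2) × 5750 = 935.0 torr
P(gaseous products) = (2)/2 × 5750 = 5750 torr
P_total at 369 °C = 935.0 + 5750 = 6685 torr
Scaling to 260 K: P = 6685 × 260/642.15 = 2707 torr

2710 torr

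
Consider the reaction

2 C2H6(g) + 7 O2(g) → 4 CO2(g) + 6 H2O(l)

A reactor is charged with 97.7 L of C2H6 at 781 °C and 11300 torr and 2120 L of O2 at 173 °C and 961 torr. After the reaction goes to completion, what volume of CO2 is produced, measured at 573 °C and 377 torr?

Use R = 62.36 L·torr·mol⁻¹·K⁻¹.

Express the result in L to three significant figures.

4700 L

n(C2H6) = PV/RT = (11300 × 97.7) / (62.36 × 1054.15) = 16.79 mol
n(O2) = PV/RT = (961 × 2120) / (62.36 × 446.15) = 73.23 mol
For 16.79 mol C2H6, stoichiometry requires (7/2) × 16.79 = 58.77 mol O2; 73.23 mol is available, so C2H6 is limiting.
n(CO2) = (4/2) × 16.79 = 33.58 mol
V(CO2) = nRT/P = 33.58 × 62.36 × 846.15 / 377 = 4700 L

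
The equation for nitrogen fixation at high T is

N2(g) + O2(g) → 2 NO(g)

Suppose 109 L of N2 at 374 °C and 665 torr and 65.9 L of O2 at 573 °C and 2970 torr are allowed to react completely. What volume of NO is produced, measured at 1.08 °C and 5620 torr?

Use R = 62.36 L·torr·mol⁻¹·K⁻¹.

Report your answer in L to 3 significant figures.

10.9 L

n(N2) = PV/RT = (665 × 109) / (62.36 × 647.15) = 1.796 mol
n(O2) = PV/RT = (2970 × 65.9) / (62.36 × 846.15) = 3.709 mol
For 1.796 mol N2, stoichiometry requires (1/1) × 1.796 = 1.796 mol O2; 3.709 mol is available, so N2 is limiting.
n(NO) = (2/1) × 1.796 = 3.592 mol
V(NO) = nRT/P = 3.592 × 62.36 × 274.23 / 5620 = 10.93 L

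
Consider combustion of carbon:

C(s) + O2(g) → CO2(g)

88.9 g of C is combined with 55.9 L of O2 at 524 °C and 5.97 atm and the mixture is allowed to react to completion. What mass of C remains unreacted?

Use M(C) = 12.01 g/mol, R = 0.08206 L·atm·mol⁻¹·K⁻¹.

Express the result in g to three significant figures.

n(C) = 88.9 / 12.01 = 7.402 mol
n(O2) = PV/RT = (5.97 × 55.9) / (0.08206 × 797.15) = 5.102 mol
For 7.402 mol C, stoichiometry requires (1/1) × 7.402 = 7.402 mol O2; 5.102 mol is available, so O2 is limiting.
n(C) consumed = (1/1) × 5.102 = 5.102 mol; remaining = 7.402 − 5.102 = 2.300 mol
m(C) = 2.300 × 12.01 = 27.62 g

27.6 g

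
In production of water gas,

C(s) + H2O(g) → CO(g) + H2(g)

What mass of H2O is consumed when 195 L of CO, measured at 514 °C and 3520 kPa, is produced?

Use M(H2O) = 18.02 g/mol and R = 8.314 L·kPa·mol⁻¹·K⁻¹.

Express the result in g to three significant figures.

n(CO) = PV/RT = (3520 × 195) / (8.314 × 787.15) = 104.9 mol
n(H2O) = (1/1) × 104.9 = 104.9 mol
m(H2O) = 104.9 × 18.02 = 1890 g

1890 g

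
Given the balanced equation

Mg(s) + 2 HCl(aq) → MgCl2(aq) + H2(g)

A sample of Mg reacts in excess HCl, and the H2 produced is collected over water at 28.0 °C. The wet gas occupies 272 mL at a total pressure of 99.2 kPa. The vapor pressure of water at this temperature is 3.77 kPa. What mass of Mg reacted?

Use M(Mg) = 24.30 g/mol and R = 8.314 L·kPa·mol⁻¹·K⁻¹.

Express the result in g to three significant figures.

P(H2) = 99.2 − 3.77 = 95.43 kPa
n(H2) = PV/RT = (95.43 × 0.2720) / (8.314 × 301.15) = 0.01037 mol
n(Mg) = (1/1) × 0.01037 = 0.01037 mol
m(Mg) = 0.01037 × 24.30 = 0.2520 g

0.252 g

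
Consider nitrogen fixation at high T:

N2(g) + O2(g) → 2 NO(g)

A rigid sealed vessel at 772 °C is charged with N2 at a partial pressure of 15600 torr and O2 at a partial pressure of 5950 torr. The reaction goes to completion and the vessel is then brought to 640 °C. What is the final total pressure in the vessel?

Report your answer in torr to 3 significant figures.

At constant V, partial pressures at 772 °C are proportional to moles, so apply stoichiometry directly to pressures.
P(O2) required for 15600 torr of N2 = (1/1) × 15600 = 15600 torr; available 5950 torr, so O2 is limiting.
P(N2) remaining = 15600 − (1/1) × 5950 = 9650 torr
P(gaseous products) = (2)/1 × 5950 = 11900 torr
P_total at 772 °C = 9650 + 11900 = 21550 torr
Scaling to 640 °C: P = 21550 × 913.15/1045.15 = 18830 torr

18800 torr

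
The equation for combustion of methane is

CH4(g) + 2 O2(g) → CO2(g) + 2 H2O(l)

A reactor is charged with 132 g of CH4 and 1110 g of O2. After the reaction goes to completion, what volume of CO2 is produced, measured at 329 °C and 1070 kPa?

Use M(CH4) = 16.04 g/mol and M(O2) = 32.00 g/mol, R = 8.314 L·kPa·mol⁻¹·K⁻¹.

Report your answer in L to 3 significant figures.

n(CH4) = 132 / 16.04 = 8.229 mol
n(O2) = 1110 / 32.00 = 34.69 mol
For 8.229 mol CH4, stoichiometry requires (2/1) × 8.229 = 16.46 mol O2; 34.69 mol is available, so CH4 is limiting.
n(CO2) = (1/1) × 8.229 = 8.229 mol
V(CO2) = nRT/P = 8.229 × 8.314 × 602.15 / 1070 = 38.50 L

38.5 L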